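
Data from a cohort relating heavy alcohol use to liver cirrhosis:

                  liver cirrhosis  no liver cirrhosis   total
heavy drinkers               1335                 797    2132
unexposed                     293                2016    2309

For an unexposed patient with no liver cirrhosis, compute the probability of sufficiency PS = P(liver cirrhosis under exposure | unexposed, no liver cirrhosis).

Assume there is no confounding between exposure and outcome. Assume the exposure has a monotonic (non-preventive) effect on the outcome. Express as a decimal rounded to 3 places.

PS ≈ 0.572

p₁ = P(outcome | exposed) = 1335/2132 = 0.62617
p₀ = P(outcome | unexposed) = 293/2309 = 0.12689
Under exogeneity and monotonicity, PS = (p₁ − p₀) / (1 − p₀).
PS = (0.62617 − 0.12689) / (1 − 0.12689) = 0.49928 / 0.87311 ≈ 0.5718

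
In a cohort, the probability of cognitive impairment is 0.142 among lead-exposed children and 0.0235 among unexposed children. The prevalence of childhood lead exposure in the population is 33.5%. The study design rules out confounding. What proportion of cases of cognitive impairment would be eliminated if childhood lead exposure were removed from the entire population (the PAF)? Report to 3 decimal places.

Let p₁ = 0.142, p₀ = 0.0235.
Overall risk P(Y=1) = π·p₁ + (1−π)·p₀ = 0.335×0.142 + 0.665×0.0235 = 0.063198.
Under exogeneity, PAF = [P(Y=1) − p₀] / P(Y=1).
PAF = (0.063198 − 0.0235) / 0.063198 ≈ 0.6281

PAF ≈ 0.628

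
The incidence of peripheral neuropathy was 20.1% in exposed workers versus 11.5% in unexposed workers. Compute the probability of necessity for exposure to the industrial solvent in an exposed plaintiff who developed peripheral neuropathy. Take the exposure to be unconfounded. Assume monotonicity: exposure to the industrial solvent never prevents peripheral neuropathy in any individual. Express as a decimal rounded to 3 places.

PN ≈ 0.428

p₁ = 0.201, p₀ = 0.115.
Under exogeneity and monotonicity, PN = (p₁ − p₀) / p₁.
PN = (0.201 − 0.115) / 0.201 = 0.086 / 0.201 ≈ 0.4279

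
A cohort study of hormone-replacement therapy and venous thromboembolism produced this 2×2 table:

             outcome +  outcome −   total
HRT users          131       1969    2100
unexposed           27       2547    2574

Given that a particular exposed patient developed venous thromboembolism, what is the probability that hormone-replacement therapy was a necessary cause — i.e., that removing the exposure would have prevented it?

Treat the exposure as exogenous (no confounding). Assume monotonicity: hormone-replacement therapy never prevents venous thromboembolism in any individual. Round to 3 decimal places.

PN ≈ 0.832

p₁ = P(outcome | exposed) = 131/2100 = 0.062381
p₀ = P(outcome | unexposed) = 27/2574 = 0.01049
Under exogeneity and monotonicity, PN = (p₁ − p₀)/p₁.
PN = (0.062381 − 0.01049) / 0.062381 ≈ 0.8318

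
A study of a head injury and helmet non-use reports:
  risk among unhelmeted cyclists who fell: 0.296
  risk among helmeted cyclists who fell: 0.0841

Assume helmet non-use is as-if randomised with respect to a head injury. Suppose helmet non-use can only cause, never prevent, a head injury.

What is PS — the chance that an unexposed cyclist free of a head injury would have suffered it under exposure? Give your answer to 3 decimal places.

PS ≈ 0.231

Let p₁ = 0.296, p₀ = 0.0841.
Under exogeneity and monotonicity, PS = (p₁ − p₀) / (1 − p₀).
PS = (0.296 − 0.0841) / (1 − 0.0841) = 0.2119 / 0.9159 ≈ 0.2314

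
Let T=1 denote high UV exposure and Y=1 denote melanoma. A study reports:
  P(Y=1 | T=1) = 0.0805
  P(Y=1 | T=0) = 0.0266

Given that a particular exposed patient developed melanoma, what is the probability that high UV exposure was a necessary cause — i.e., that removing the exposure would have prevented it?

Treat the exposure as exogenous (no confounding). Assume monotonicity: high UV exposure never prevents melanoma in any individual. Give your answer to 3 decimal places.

Let p₁ = 0.0805, p₀ = 0.0266.
Under exogeneity and monotonicity, PN = (p₁ − p₀) / p₁.
PN = (0.0805 − 0.0266) / 0.0805 = 0.0539 / 0.0805 ≈ 0.6696

PN ≈ 0.670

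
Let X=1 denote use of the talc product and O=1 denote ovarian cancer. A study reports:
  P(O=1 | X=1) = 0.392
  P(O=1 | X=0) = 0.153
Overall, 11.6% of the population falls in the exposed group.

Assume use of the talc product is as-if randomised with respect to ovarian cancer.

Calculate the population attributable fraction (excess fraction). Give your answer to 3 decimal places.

Let p₁ = 0.392, p₀ = 0.153.
Overall risk P(Y=1) = π·p₁ + (1−π)·p₀ = 0.116×0.392 + 0.884×0.153 = 0.18072.
Under exogeneity, PAF = [P(Y=1) − p₀] / P(Y=1).
PAF = (0.18072 − 0.153) / 0.18072 ≈ 0.1534

PAF ≈ 0.153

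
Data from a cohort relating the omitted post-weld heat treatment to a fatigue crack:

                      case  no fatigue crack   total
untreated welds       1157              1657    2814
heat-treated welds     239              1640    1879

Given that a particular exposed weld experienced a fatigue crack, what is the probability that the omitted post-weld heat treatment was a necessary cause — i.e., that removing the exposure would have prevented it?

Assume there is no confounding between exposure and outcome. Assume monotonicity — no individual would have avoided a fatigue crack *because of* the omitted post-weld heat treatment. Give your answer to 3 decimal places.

PN ≈ 0.691

p₁ = P(outcome | exposed) = 1157/2814 = 0.41116
p₀ = P(outcome | unexposed) = 239/1879 = 0.1272
Under exogeneity and monotonicity, PN = (p₁ − p₀) / p₁.
PN = (0.41116 − 0.1272) / 0.41116 = 0.28396 / 0.41116 ≈ 0.6906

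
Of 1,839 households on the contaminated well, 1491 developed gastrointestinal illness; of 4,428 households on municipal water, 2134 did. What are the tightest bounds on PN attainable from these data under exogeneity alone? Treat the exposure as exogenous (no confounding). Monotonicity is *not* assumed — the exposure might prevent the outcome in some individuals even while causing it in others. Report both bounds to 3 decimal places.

p₁ = P(outcome | exposed) = 1491/1839 = 0.81077
p₀ = P(outcome | unexposed) = 2134/4428 = 0.48193
Under exogeneity alone the bounds on PN are max{0,(p₁−p₀)/p₁} ≤ PN ≤ min{1,(1−p₀)/p₁}.
  lower = (p₁ − p₀)/p₁ = 0.32883 / 0.81077 ≈ 0.4056
  upper = min{1, (1 − p₀)/p₁} = 0.51807 / 0.81077 ≈ 0.6390

0.406 ≤ PN ≤ 0.639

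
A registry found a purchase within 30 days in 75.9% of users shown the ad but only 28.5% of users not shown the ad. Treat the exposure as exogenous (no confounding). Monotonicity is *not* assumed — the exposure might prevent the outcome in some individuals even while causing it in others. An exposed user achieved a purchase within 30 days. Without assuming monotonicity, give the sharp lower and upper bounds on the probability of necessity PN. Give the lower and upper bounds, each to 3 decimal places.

0.625 ≤ PN ≤ 0.942

p₁ = 0.759, p₀ = 0.285.
Under exogeneity alone the bounds on PN are max{0,(p₁−p₀)/p₁} ≤ PN ≤ min{1,(1−p₀)/p₁}.
  lower = (p₁ − p₀)/p₁ = 0.474 / 0.759 ≈ 0.6245
  upper = min{1, (1 − p₀)/p₁} = 0.715 / 0.759 ≈ 0.9420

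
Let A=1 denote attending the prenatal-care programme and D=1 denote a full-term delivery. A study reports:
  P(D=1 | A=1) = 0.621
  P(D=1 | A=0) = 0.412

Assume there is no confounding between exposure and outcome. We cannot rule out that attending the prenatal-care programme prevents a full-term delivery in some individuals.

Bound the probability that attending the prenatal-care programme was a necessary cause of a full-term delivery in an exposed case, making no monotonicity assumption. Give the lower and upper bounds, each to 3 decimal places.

Let p₁ = 0.621, p₀ = 0.412.
Under exogeneity alone the bounds on PN are max{0,(p₁−p₀)/p₁} ≤ PN ≤ min{1,(1−p₀)/p₁}.
  lower = (p₁ − p₀)/p₁ = 0.209 / 0.621 ≈ 0.3366
  upper = min{1, (1 − p₀)/p₁} = 0.588 / 0.621 ≈ 0.9469

0.337 ≤ PN ≤ 0.947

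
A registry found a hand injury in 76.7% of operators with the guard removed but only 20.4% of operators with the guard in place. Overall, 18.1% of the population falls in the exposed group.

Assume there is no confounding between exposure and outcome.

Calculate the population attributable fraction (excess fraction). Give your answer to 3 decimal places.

PAF ≈ 0.333

p₁ = 0.767, p₀ = 0.204.
Overall risk P(Y=1) = π·p₁ + (1−π)·p₀ = 0.181×0.767 + 0.819×0.204 = 0.3059.
Under exogeneity, PAF = [P(Y=1) − p₀] / P(Y=1).
PAF = (0.3059 − 0.204) / 0.3059 ≈ 0.3331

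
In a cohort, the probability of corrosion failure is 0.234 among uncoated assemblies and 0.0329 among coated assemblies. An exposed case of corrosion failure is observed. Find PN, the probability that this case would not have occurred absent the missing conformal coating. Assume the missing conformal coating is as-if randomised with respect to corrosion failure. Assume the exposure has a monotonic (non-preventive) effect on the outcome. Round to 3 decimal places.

Let p₁ = 0.234, p₀ = 0.0329.
Under exogeneity and monotonicity, PN = (p₁ − p₀) / p₁.
PN = (0.234 − 0.0329) / 0.234 = 0.2011 / 0.234 ≈ 0.8594

PN ≈ 0.859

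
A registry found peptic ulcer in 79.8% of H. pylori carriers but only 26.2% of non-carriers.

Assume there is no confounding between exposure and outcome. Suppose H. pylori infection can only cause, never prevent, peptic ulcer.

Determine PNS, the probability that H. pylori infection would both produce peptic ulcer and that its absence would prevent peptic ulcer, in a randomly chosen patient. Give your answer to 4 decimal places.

p₁ = 0.798, p₀ = 0.262.
Under exogeneity and monotonicity, PNS = p₁ − p₀.
PNS = 0.798 − 0.262 = 0.536

PNS ≈ 0.5360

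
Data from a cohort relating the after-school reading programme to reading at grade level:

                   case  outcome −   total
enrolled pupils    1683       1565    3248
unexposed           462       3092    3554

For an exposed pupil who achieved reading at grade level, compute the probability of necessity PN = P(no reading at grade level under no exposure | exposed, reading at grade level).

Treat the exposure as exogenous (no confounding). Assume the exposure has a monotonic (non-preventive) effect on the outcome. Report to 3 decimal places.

PN ≈ 0.749

p₁ = P(outcome | exposed) = 1683/3248 = 0.51817
p₀ = P(outcome | unexposed) = 462/3554 = 0.12999
Under exogeneity and monotonicity, PN = (p₁ − p₀) / p₁.
PN = (0.51817 − 0.12999) / 0.51817 = 0.38817 / 0.51817 ≈ 0.7491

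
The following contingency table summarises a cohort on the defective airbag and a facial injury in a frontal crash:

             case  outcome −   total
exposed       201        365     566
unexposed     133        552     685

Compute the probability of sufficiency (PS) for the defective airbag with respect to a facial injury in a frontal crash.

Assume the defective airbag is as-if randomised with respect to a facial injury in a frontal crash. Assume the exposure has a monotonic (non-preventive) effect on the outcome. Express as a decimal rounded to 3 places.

PS ≈ 0.200

p₁ = P(outcome | exposed) = 201/566 = 0.35512
p₀ = P(outcome | unexposed) = 133/685 = 0.19416
Under exogeneity and monotonicity, PS = (p₁ − p₀) / (1 − p₀).
PS = (0.35512 − 0.19416) / (1 − 0.19416) = 0.16096 / 0.80584 ≈ 0.1997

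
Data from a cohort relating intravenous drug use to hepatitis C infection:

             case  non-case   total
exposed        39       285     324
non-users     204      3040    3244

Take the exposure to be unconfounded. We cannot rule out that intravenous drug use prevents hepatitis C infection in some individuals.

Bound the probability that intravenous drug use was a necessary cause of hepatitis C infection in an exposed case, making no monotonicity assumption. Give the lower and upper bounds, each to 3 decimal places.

0.478 ≤ PN ≤ 1.000

p₁ = P(outcome | exposed) = 39/324 = 0.12037
p₀ = P(outcome | unexposed) = 204/3244 = 0.062885
Under exogeneity alone the bounds on PN are max{0,(p₁−p₀)/p₁} ≤ PN ≤ min{1,(1−p₀)/p₁}.
  lower = (p₁ − p₀)/p₁ = 0.057485 / 0.12037 ≈ 0.4776
  upper = min{1, (1 − p₀)/p₁} = 0.93711 / 0.12037 ≈ 7.7853 → capped at 1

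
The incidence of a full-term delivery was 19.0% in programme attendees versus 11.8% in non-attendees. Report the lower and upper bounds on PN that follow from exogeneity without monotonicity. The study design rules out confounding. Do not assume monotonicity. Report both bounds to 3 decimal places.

p₁ = 0.19, p₀ = 0.118.
Under exogeneity alone the bounds on PN are max{0,(p₁−p₀)/p₁} ≤ PN ≤ min{1,(1−p₀)/p₁}.
  lower = (p₁ − p₀)/p₁ = 0.072 / 0.19 ≈ 0.3789
  upper = min{1, (1 − p₀)/p₁} = 0.882 / 0.19 ≈ 4.6421 → capped at 1

0.379 ≤ PN ≤ 1.000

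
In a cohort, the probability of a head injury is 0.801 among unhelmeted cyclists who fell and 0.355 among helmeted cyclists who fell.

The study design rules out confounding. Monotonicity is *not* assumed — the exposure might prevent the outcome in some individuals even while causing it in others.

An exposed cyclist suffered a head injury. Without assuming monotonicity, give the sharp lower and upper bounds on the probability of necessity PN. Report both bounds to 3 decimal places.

Let p₁ = 0.801, p₀ = 0.355.
Under exogeneity alone the bounds on PN are max{0,(p₁−p₀)/p₁} ≤ PN ≤ min{1,(1−p₀)/p₁}.
  lower = (p₁ − p₀)/p₁ = 0.446 / 0.801 ≈ 0.5568
  upper = min{1, (1 − p₀)/p₁} = 0.645 / 0.801 ≈ 0.8052

0.557 ≤ PN ≤ 0.805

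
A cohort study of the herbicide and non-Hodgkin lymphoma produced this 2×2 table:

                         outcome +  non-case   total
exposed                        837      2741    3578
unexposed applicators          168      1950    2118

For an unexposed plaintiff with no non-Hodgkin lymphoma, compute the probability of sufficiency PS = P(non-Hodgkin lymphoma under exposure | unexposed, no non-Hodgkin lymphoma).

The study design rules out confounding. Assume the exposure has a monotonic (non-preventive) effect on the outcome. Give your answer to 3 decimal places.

p₁ = P(outcome | exposed) = 837/3578 = 0.23393
p₀ = P(outcome | unexposed) = 168/2118 = 0.07932
Under exogeneity and monotonicity, PS = (p₁ − p₀) / (1 − p₀).
PS = (0.23393 − 0.07932) / (1 − 0.07932) = 0.15461 / 0.92068 ≈ 0.1679

PS ≈ 0.168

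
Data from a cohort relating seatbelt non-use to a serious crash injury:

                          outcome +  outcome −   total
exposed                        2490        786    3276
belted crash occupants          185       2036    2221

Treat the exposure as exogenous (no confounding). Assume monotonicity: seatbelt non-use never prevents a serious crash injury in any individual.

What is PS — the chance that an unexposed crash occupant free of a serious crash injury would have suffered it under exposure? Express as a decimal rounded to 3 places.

p₁ = P(outcome | exposed) = 2490/3276 = 0.76007
p₀ = P(outcome | unexposed) = 185/2221 = 0.083296
Under exogeneity and monotonicity, PS = (p₁ − p₀)/(1 − p₀).
PS = (0.76007 − 0.083296) / 0.9167 ≈ 0.7383

PS ≈ 0.738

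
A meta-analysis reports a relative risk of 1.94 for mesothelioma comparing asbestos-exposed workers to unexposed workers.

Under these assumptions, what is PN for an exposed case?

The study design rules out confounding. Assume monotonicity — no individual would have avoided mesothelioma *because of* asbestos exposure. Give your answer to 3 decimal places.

Under exogeneity and monotonicity, PN = (RR − 1) / RR = 1 − 1/RR.
PN = (1.94 − 1) / 1.94 = 0.94 / 1.94 ≈ 0.4845

PN ≈ 0.485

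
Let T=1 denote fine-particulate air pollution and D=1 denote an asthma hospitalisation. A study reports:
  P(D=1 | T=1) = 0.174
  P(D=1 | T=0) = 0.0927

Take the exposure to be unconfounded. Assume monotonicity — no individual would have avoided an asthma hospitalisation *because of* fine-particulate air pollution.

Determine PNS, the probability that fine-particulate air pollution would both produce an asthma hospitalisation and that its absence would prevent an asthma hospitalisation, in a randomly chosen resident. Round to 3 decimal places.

PNS ≈ 0.081

Let p₁ = 0.174, p₀ = 0.0927.
Under exogeneity and monotonicity, PNS = p₁ − p₀.
PNS = 0.174 − 0.0927 = 0.0813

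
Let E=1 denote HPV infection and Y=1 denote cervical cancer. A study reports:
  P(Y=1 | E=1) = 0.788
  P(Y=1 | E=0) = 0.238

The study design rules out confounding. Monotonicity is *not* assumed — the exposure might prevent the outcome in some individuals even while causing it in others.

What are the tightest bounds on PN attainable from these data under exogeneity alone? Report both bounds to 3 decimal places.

Let p₁ = 0.788, p₀ = 0.238.
Under exogeneity alone the bounds on PN are max{0,(p₁−p₀)/p₁} ≤ PN ≤ min{1,(1−p₀)/p₁}.
  lower = (p₁ − p₀)/p₁ = 0.55 / 0.788 ≈ 0.6980
  upper = min{1, (1 − p₀)/p₁} = 0.762 / 0.788 ≈ 0.9670

0.698 ≤ PN ≤ 0.967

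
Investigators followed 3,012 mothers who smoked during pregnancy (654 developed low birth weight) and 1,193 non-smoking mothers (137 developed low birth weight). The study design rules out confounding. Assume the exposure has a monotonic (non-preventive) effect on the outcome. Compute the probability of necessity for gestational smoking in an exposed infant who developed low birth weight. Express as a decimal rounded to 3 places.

p₁ = P(outcome | exposed) = 654/3012 = 0.21713
p₀ = P(outcome | unexposed) = 137/1193 = 0.11484
Under exogeneity and monotonicity, PN = (p₁ − p₀) / p₁.
PN = (0.21713 − 0.11484) / 0.21713 = 0.10229 / 0.21713 ≈ 0.4711

PN ≈ 0.471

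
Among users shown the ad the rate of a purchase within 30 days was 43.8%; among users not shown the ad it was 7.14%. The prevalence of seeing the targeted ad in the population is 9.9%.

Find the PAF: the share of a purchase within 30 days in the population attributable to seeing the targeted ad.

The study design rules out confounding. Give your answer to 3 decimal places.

PAF ≈ 0.337

p₁ = 0.438, p₀ = 0.0714.
Overall risk P(Y=1) = π·p₁ + (1−π)·p₀ = 0.099×0.438 + 0.901×0.0714 = 0.10769.
Under exogeneity, PAF = [P(Y=1) − p₀] / P(Y=1).
PAF = (0.10769 − 0.0714) / 0.10769 ≈ 0.3370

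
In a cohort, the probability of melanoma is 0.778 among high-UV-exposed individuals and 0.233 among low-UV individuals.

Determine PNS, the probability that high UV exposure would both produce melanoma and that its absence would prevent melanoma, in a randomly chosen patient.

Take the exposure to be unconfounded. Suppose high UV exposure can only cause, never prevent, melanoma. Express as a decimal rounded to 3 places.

PNS ≈ 0.545

Let p₁ = 0.778, p₀ = 0.233.
Under exogeneity and monotonicity, PNS = p₁ − p₀.
PNS = 0.778 − 0.233 = 0.545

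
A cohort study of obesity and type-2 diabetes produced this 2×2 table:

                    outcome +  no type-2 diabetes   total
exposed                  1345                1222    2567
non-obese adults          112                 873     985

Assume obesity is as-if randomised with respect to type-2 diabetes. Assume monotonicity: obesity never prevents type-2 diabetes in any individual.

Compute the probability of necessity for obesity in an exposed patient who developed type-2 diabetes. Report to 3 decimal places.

p₁ = P(outcome | exposed) = 1345/2567 = 0.52396
p₀ = P(outcome | unexposed) = 112/985 = 0.11371
Under exogeneity and monotonicity, PN = (p₁ − p₀)/p₁.
PN = (0.52396 − 0.11371) / 0.52396 ≈ 0.7830

PN ≈ 0.783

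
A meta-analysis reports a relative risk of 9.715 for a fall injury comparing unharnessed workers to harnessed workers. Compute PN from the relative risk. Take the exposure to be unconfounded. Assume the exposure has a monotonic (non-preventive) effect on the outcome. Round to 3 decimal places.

Under exogeneity and monotonicity, PN = (RR − 1) / RR = 1 − 1/RR.
PN = (9.715 − 1) / 9.715 = 8.715 / 9.715 ≈ 0.8971

PN ≈ 0.897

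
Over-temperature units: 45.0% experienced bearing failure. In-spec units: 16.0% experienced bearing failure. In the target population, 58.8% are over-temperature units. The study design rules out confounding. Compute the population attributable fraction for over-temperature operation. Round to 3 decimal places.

p₁ = 0.45, p₀ = 0.16.
Overall risk P(Y=1) = π·p₁ + (1−π)·p₀ = 0.588×0.45 + 0.412×0.16 = 0.33052.
Under exogeneity, PAF = [P(Y=1) − p₀] / P(Y=1).
PAF = (0.33052 − 0.16) / 0.33052 ≈ 0.5159

PAF ≈ 0.516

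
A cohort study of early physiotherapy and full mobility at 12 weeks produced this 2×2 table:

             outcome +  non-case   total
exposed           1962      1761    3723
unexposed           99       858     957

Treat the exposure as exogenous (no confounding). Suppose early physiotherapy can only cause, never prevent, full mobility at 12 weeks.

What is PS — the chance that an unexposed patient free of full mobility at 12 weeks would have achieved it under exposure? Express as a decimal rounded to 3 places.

PS ≈ 0.472

p₁ = P(outcome | exposed) = 1962/3723 = 0.52699
p₀ = P(outcome | unexposed) = 99/957 = 0.10345
Under exogeneity and monotonicity, PS = (p₁ − p₀) / (1 − p₀).
PS = (0.52699 − 0.10345) / (1 − 0.10345) = 0.42355 / 0.89655 ≈ 0.4724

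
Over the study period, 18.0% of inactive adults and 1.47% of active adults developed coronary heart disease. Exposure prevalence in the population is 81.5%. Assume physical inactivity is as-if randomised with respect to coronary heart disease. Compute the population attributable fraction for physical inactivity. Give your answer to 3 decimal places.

PAF ≈ 0.902

p₁ = 0.18, p₀ = 0.0147.
Overall risk P(Y=1) = π·p₁ + (1−π)·p₀ = 0.815×0.18 + 0.185×0.0147 = 0.14942.
Under exogeneity, PAF = [P(Y=1) − p₀] / P(Y=1).
PAF = (0.14942 − 0.0147) / 0.14942 ≈ 0.9016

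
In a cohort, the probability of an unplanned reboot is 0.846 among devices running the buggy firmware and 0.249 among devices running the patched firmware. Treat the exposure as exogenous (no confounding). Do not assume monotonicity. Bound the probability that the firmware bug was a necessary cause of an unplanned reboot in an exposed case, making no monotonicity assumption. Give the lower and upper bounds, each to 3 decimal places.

0.706 ≤ PN ≤ 0.888

Let p₁ = 0.846, p₀ = 0.249.
Under exogeneity alone the bounds on PN are max{0,(p₁−p₀)/p₁} ≤ PN ≤ min{1,(1−p₀)/p₁}.
  lower = (p₁ − p₀)/p₁ = 0.597 / 0.846 ≈ 0.7057
  upper = min{1, (1 − p₀)/p₁} = 0.751 / 0.846 ≈ 0.8877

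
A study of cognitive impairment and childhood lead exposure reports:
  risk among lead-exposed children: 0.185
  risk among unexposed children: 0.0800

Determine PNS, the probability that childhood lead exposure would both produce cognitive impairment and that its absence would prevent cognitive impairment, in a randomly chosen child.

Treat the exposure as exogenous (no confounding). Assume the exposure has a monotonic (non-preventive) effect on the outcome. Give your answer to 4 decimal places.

Let p₁ = 0.185, p₀ = 0.08.
Under exogeneity and monotonicity, PNS = p₁ − p₀.
PNS = 0.185 − 0.08 = 0.105

PNS ≈ 0.1050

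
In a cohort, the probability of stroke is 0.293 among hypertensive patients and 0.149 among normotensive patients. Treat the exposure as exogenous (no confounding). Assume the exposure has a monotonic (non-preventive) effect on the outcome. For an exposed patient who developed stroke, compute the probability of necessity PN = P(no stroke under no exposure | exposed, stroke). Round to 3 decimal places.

Let p₁ = 0.293, p₀ = 0.149.
Under exogeneity and monotonicity, PN = (p₁ − p₀) / p₁.
PN = (0.293 − 0.149) / 0.293 = 0.144 / 0.293 ≈ 0.4915

PN ≈ 0.491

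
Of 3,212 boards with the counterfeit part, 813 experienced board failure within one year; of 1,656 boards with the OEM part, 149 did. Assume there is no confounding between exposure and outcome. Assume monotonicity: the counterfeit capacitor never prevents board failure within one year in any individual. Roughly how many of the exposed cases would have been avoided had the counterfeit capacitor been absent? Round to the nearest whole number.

about 524 cases

p₁ = P(outcome | exposed) = 813/3212 = 0.25311
p₀ = P(outcome | unexposed) = 149/1656 = 0.089976
PN = (p₁ − p₀)/p₁ = (0.25311 − 0.089976) / 0.25311 ≈ 0.64452.
Attributable cases ≈ PN × (exposed cases) = 0.64452 × 813 ≈ 524.00.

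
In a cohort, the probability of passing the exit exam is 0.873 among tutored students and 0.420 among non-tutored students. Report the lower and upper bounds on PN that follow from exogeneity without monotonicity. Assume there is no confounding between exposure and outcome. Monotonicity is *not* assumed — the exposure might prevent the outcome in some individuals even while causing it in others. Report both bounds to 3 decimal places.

Let p₁ = 0.873, p₀ = 0.42.
Under exogeneity alone the bounds on PN are max{0,(p₁−p₀)/p₁} ≤ PN ≤ min{1,(1−p₀)/p₁}.
  lower = (p₁ − p₀)/p₁ = 0.453 / 0.873 ≈ 0.5189
  upper = min{1, (1 − p₀)/p₁} = 0.58 / 0.873 ≈ 0.6644

0.519 ≤ PN ≤ 0.664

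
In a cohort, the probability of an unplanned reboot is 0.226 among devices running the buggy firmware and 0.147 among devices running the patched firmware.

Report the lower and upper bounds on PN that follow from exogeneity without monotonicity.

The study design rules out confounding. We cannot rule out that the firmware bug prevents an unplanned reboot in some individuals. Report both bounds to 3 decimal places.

Let p₁ = 0.226, p₀ = 0.147.
Under exogeneity alone the bounds on PN are max{0,(p₁−p₀)/p₁} ≤ PN ≤ min{1,(1−p₀)/p₁}.
  lower = (p₁ − p₀)/p₁ = 0.079 / 0.226 ≈ 0.3496
  upper = min{1, (1 − p₀)/p₁} = 0.853 / 0.226 ≈ 3.7743 → capped at 1

0.350 ≤ PN ≤ 1.000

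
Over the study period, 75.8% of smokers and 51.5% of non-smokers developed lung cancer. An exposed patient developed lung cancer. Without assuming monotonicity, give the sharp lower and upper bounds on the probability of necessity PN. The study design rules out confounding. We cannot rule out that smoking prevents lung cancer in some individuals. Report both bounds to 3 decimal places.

0.321 ≤ PN ≤ 0.640

p₁ = 0.758, p₀ = 0.515.
Under exogeneity alone the bounds on PN are max{0,(p₁−p₀)/p₁} ≤ PN ≤ min{1,(1−p₀)/p₁}.
  lower = (p₁ − p₀)/p₁ = 0.243 / 0.758 ≈ 0.3206
  upper = min{1, (1 − p₀)/p₁} = 0.485 / 0.758 ≈ 0.6398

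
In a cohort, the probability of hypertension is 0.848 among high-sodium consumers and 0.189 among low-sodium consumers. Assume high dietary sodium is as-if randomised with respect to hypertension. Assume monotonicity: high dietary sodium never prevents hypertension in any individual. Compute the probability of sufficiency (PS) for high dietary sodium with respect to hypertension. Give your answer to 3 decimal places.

PS ≈ 0.813

Let p₁ = 0.848, p₀ = 0.189.
Under exogeneity and monotonicity, PS = (p₁ − p₀) / (1 − p₀).
PS = (0.848 − 0.189) / (1 − 0.189) = 0.659 / 0.811 ≈ 0.8126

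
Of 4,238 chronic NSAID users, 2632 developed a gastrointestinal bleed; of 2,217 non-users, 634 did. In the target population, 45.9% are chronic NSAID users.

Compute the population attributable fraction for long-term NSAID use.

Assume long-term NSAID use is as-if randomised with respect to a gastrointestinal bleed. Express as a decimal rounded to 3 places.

PAF ≈ 0.350

p₁ = P(outcome | exposed) = 2632/4238 = 0.62105
p₀ = P(outcome | unexposed) = 634/2217 = 0.28597
Overall risk P(Y=1) = π·p₁ + (1−π)·p₀ = 0.459×0.62105 + 0.541×0.28597 = 0.43977.
Under exogeneity, PAF = [P(Y=1) − p₀] / P(Y=1).
PAF = (0.43977 − 0.28597) / 0.43977 ≈ 0.3497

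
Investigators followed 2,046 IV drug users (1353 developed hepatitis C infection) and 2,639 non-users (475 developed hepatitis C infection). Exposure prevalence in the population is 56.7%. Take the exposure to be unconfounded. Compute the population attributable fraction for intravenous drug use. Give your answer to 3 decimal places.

p₁ = P(outcome | exposed) = 1353/2046 = 0.66129
p₀ = P(outcome | unexposed) = 475/2639 = 0.17999
Overall risk P(Y=1) = π·p₁ + (1−π)·p₀ = 0.567×0.66129 + 0.433×0.17999 = 0.45289.
Under exogeneity, PAF = [P(Y=1) − p₀] / P(Y=1).
PAF = (0.45289 − 0.17999) / 0.45289 ≈ 0.6026

PAF ≈ 0.603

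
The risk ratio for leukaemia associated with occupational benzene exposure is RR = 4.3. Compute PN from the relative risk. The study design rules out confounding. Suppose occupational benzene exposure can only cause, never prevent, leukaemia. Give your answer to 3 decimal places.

Under exogeneity and monotonicity, PN = (RR − 1) / RR = 1 − 1/RR.
PN = (4.3 − 1) / 4.3 = 3.3 / 4.3 ≈ 0.7674

PN ≈ 0.767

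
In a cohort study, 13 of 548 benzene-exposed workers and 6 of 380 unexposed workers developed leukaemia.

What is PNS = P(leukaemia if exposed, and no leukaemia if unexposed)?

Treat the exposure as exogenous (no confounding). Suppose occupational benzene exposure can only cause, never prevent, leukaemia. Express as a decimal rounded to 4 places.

p₁ = P(outcome | exposed) = 13/548 = 0.023723
p₀ = P(outcome | unexposed) = 6/380 = 0.015789
Under exogeneity and monotonicity, PNS = p₁ − p₀.
PNS = 0.023723 − 0.015789 = 0.0079332

PNS ≈ 0.0079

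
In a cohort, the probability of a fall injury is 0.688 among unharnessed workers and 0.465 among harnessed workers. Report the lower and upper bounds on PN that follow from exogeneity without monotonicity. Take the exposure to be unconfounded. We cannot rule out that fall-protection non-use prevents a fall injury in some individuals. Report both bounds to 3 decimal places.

Let p₁ = 0.688, p₀ = 0.465.
Under exogeneity alone the bounds on PN are max{0,(p₁−p₀)/p₁} ≤ PN ≤ min{1,(1−p₀)/p₁}.
  lower = (p₁ − p₀)/p₁ = 0.223 / 0.688 ≈ 0.3241
  upper = min{1, (1 − p₀)/p₁} = 0.535 / 0.688 ≈ 0.7776

0.324 ≤ PN ≤ 0.778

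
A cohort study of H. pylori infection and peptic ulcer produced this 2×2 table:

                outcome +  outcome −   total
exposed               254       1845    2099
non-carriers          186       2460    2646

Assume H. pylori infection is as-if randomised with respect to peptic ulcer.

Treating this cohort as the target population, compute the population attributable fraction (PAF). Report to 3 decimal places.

PAF ≈ 0.242

p₁ = P(outcome | exposed) = 254/2099 = 0.12101
p₀ = P(outcome | unexposed) = 186/2646 = 0.070295
Exposure prevalence π = 2099/4745 = 0.44236; overall risk P(Y=1) = 0.092729.
Under exogeneity, PAF = [P(Y=1) − p₀]/P(Y=1).
PAF = (0.092729 − 0.070295) / 0.092729 ≈ 0.2419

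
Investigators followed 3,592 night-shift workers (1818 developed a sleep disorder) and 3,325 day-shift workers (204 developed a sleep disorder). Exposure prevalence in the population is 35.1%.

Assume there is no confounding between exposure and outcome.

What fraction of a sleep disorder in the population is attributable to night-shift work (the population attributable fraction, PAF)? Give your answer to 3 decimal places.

PAF ≈ 0.718

p₁ = P(outcome | exposed) = 1818/3592 = 0.50612
p₀ = P(outcome | unexposed) = 204/3325 = 0.061353
Overall risk P(Y=1) = π·p₁ + (1−π)·p₀ = 0.351×0.50612 + 0.649×0.061353 = 0.21747.
Under exogeneity, PAF = [P(Y=1) − p₀] / P(Y=1).
PAF = (0.21747 − 0.061353) / 0.21747 ≈ 0.7179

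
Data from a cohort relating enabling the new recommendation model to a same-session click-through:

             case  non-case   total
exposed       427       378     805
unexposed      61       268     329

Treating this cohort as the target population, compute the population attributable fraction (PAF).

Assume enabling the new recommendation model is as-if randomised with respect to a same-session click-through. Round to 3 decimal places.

p₁ = P(outcome | exposed) = 427/805 = 0.53043
p₀ = P(outcome | unexposed) = 61/329 = 0.18541
Exposure prevalence π = 805/1134 = 0.70988; overall risk P(Y=1) = 0.43034.
Under exogeneity, PAF = [P(Y=1) − p₀]/P(Y=1).
PAF = (0.43034 − 0.18541) / 0.43034 ≈ 0.5691

PAF ≈ 0.569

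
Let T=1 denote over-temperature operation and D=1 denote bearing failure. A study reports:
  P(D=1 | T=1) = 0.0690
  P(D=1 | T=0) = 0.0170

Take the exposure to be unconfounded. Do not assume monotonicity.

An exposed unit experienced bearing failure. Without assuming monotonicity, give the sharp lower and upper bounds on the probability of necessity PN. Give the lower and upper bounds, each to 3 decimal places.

Let p₁ = 0.069, p₀ = 0.017.
Under exogeneity alone the bounds on PN are max{0,(p₁−p₀)/p₁} ≤ PN ≤ min{1,(1−p₀)/p₁}.
  lower = (p₁ − p₀)/p₁ = 0.052 / 0.069 ≈ 0.7536
  upper = min{1, (1 − p₀)/p₁} = 0.983 / 0.069 ≈ 14.2464 → capped at 1

0.754 ≤ PN ≤ 1.000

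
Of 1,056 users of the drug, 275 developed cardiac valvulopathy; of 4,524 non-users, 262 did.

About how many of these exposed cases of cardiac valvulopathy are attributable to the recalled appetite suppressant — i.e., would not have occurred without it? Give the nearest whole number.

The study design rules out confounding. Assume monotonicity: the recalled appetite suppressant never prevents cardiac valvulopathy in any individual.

about 214 cases

p₁ = P(outcome | exposed) = 275/1056 = 0.26042
p₀ = P(outcome | unexposed) = 262/4524 = 0.057913
PN = (p₁ − p₀)/p₁ = (0.26042 − 0.057913) / 0.26042 ≈ 0.77761.
Attributable cases ≈ PN × (exposed cases) = 0.77761 × 275 ≈ 213.84.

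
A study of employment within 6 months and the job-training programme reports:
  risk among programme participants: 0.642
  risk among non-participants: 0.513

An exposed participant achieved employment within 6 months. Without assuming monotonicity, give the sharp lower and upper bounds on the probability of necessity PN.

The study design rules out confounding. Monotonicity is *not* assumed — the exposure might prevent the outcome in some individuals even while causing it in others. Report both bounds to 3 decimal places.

Let p₁ = 0.642, p₀ = 0.513.
Under exogeneity alone the bounds on PN are max{0,(p₁−p₀)/p₁} ≤ PN ≤ min{1,(1−p₀)/p₁}.
  lower = (p₁ − p₀)/p₁ = 0.129 / 0.642 ≈ 0.2009
  upper = min{1, (1 − p₀)/p₁} = 0.487 / 0.642 ≈ 0.7586

0.201 ≤ PN ≤ 0.759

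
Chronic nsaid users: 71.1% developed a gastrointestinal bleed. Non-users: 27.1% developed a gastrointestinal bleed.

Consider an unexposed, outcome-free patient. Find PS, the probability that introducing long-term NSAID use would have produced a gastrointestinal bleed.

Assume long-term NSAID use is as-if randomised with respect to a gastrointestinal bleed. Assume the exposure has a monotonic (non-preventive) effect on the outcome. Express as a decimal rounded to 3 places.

PS ≈ 0.604

p₁ = 0.711, p₀ = 0.271.
Under exogeneity and monotonicity, PS = (p₁ − p₀) / (1 − p₀).
PS = (0.711 − 0.271) / (1 − 0.271) = 0.44 / 0.729 ≈ 0.6036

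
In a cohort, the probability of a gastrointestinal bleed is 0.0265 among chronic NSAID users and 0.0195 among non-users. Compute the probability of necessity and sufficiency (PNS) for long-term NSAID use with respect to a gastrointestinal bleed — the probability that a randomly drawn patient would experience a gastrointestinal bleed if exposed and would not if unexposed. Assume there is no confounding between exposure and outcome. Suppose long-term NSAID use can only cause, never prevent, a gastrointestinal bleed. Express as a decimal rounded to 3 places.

Let p₁ = 0.0265, p₀ = 0.0195.
Under exogeneity and monotonicity, PNS = p₁ − p₀.
PNS = 0.0265 − 0.0195 = 0.007

PNS ≈ 0.007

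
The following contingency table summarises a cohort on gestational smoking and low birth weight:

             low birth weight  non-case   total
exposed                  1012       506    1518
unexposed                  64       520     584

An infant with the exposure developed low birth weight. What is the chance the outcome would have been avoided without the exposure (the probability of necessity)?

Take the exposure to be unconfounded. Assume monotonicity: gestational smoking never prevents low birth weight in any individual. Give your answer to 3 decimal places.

p₁ = P(outcome | exposed) = 1012/1518 = 0.66667
p₀ = P(outcome | unexposed) = 64/584 = 0.10959
Under exogeneity and monotonicity, PN = (p₁ − p₀)/p₁.
PN = (0.66667 − 0.10959) / 0.66667 ≈ 0.8356

PN ≈ 0.836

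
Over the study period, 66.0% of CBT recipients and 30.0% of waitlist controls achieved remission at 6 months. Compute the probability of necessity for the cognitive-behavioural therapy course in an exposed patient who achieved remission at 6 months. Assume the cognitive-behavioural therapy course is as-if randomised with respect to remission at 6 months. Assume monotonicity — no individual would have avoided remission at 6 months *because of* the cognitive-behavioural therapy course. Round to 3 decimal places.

p₁ = 0.66, p₀ = 0.3.
Under exogeneity and monotonicity, PN = (p₁ − p₀) / p₁.
PN = (0.66 − 0.3) / 0.66 = 0.36 / 0.66 ≈ 0.5455

PN ≈ 0.545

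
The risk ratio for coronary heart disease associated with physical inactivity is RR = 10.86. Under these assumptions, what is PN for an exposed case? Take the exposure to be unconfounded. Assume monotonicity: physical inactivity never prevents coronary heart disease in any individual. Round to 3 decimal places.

Under exogeneity and monotonicity, PN = (RR − 1) / RR = 1 − 1/RR.
PN = (10.86 − 1) / 10.86 = 9.86 / 10.86 ≈ 0.9079

PN ≈ 0.908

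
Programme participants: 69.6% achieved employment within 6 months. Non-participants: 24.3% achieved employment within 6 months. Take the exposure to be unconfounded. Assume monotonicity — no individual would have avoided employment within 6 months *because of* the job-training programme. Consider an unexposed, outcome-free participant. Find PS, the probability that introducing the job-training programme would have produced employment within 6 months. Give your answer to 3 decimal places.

p₁ = 0.696, p₀ = 0.243.
Under exogeneity and monotonicity, PS = (p₁ − p₀) / (1 − p₀).
PS = (0.696 − 0.243) / (1 − 0.243) = 0.453 / 0.757 ≈ 0.5984

PS ≈ 0.598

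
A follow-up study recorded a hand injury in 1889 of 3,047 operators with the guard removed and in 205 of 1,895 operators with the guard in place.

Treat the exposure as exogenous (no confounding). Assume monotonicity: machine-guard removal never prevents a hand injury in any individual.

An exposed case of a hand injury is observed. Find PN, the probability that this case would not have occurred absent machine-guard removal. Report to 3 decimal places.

p₁ = P(outcome | exposed) = 1889/3047 = 0.61995
p₀ = P(outcome | unexposed) = 205/1895 = 0.10818
Under exogeneity and monotonicity, PN = (p₁ − p₀) / p₁.
PN = (0.61995 − 0.10818) / 0.61995 = 0.51177 / 0.61995 ≈ 0.8255

PN ≈ 0.826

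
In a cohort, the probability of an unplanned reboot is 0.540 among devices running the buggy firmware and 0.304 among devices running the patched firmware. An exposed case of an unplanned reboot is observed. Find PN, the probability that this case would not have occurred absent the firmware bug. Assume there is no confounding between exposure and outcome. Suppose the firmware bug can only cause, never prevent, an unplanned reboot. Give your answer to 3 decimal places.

PN ≈ 0.437

Let p₁ = 0.54, p₀ = 0.304.
Under exogeneity and monotonicity, PN = (p₁ − p₀) / p₁.
PN = (0.54 − 0.304) / 0.54 = 0.236 / 0.54 ≈ 0.4370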